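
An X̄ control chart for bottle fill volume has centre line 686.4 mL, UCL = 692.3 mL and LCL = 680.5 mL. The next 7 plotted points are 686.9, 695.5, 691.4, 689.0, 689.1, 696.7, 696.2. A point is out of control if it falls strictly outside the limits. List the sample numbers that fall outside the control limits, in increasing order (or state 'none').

2, 6, 7

Compare each point to [680.5, 692.3]: sample 2 = 695.5 > UCL; sample 6 = 696.7 > UCL; sample 7 = 696.2 > UCL.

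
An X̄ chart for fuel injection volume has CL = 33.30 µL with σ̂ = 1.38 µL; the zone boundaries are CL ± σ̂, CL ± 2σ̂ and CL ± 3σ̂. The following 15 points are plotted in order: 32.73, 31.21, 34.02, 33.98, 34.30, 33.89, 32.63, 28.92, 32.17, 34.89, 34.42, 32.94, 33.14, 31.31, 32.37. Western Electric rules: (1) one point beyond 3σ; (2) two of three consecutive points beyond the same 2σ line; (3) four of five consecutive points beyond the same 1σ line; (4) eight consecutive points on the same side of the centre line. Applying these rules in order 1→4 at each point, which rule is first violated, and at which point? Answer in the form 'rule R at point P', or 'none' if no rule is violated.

rule 1 at point 8

Zone of each point (C = within 1σ̂, B = 1σ̂–2σ̂, A = 2σ̂–3σ̂, * = beyond 3σ̂; sign = side of CL): 1:-C, 2:-B, 3:+C, 4:+C, 5:+C, 6:+C, 7:-C, 8:-*, 9:-C, 10:+B, 11:+C, 12:-C, 13:-C, 14:-B, 15:-C
Rule 1 (one point beyond the 3σ limits) is satisfied at point 8.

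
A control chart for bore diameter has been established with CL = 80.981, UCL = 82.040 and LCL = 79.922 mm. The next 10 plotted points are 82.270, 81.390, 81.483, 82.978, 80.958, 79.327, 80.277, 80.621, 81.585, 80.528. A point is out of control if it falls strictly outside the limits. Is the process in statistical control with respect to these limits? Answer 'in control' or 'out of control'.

Compare each point to [79.922, 82.040]: sample 1 = 82.270 > UCL; sample 4 = 82.978 > UCL; sample 6 = 79.327 < LCL.

out of control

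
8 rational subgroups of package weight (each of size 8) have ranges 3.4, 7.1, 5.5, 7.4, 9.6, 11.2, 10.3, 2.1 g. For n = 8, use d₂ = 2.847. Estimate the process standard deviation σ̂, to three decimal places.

R̄ = (3.4 + 7.1 + 5.5 + 7.4 + 9.6 + 11.2 + 10.3 + 2.1) / 8 = 7.0750
σ̂ = R̄ / d₂ = 7.0750 / 2.847 = 2.4851

2.485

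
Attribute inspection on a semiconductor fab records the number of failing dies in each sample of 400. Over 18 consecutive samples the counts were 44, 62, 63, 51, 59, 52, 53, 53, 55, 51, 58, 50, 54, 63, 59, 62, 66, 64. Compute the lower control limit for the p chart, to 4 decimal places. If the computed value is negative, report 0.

p̄ = Σdᵢ / (k·n) = 1019 / (18 × 400) = 0.14153
LCL = p̄ − 3·√(p̄(1−p̄)/n) = 0.14153 − 3 × 0.01743 = 0.08924

0.0892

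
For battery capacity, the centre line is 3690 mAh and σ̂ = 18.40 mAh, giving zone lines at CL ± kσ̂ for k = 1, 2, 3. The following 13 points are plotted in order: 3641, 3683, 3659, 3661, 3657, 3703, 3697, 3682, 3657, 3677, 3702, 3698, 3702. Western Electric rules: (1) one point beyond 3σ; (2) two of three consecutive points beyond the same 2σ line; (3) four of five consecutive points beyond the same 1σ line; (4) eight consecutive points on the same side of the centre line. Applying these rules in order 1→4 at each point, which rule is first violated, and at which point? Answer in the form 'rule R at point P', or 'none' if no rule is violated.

rule 3 at point 5

Zone of each point (C = within 1σ̂, B = 1σ̂–2σ̂, A = 2σ̂–3σ̂, * = beyond 3σ̂; sign = side of CL): 1:-A, 2:-C, 3:-B, 4:-B, 5:-B, 6:+C, 7:+C, 8:-C, 9:-B, 10:-C, 11:+C, 12:+C, 13:+C
Rule 3 (four of five consecutive points beyond the same 1σ limit) is satisfied at point 5.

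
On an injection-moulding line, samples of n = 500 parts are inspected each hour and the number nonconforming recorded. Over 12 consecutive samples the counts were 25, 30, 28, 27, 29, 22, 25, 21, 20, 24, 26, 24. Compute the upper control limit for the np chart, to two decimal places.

39.73

p̄ = Σdᵢ / (k·n) = 301 / (12 × 500) = 0.05017
UCL = np̄ + 3·√(np̄(1−p̄)) = 25.0833 + 3 × √(25.0833×0.94983) = 25.0833 + 3 × 4.8811 = 39.7266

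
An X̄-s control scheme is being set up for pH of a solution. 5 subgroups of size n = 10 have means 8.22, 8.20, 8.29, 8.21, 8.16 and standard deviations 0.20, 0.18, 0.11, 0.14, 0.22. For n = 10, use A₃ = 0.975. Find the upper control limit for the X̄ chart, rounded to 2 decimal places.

8.38

X̄̄ = (8.22 + 8.20 + 8.29 + 8.21 + 8.16) / 5 = 8.2160
s̄ = (0.20 + 0.18 + 0.11 + 0.14 + 0.22) / 5 = 0.1700
UCL = X̄̄ + A₃·s̄ = 8.2160 + 0.975 × 0.1700 = 8.3817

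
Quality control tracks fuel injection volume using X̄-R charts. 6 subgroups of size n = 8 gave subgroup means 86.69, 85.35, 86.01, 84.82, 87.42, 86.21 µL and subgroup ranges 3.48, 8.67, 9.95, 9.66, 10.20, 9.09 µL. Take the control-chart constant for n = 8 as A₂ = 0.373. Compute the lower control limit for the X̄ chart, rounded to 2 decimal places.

X̄̄ = (86.69 + 85.35 + 86.01 + 84.82 + 87.42 + 86.21) / 6 = 516.5000 / 6 = 86.0833
R̄ = (3.48 + 8.67 + 9.95 + 9.66 + 10.20 + 9.09) / 6 = 51.0500 / 6 = 8.5083
LCL = X̄̄ − A₂·R̄ = 86.0833 − 0.373 × 8.5083 = 82.9097

82.91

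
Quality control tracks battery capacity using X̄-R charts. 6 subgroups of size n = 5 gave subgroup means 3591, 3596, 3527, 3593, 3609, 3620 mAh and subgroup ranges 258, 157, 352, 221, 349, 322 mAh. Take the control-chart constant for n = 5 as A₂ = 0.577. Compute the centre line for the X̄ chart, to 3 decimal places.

X̄̄ = (3591 + 3596 + 3527 + 3593 + 3609 + 3620) / 6 = 21536.0000 / 6 = 3589.3333
CL = X̄̄ = 3589.3333

3589.333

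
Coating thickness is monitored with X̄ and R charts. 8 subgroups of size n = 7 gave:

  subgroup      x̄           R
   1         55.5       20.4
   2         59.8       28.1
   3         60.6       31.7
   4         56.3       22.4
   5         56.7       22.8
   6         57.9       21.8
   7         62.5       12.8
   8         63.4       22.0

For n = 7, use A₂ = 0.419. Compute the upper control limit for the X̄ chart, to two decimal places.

X̄̄ = (55.5 + 59.8 + 60.6 + 56.3 + 56.7 + 57.9 + 62.5 + 63.4) / 8 = 472.7000 / 8 = 59.0875
R̄ = (20.4 + 28.1 + 31.7 + 22.4 + 22.8 + 21.8 + 12.8 + 22.0) / 8 = 182.0000 / 8 = 22.7500
UCL = X̄̄ + A₂·R̄ = 59.0875 + 0.419 × 22.7500 = 68.6197

68.62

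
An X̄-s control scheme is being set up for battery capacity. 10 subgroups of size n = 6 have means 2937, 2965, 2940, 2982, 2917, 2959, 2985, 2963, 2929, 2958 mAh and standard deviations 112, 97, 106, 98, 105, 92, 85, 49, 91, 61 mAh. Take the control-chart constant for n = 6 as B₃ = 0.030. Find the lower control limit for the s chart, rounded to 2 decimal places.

s̄ = (112 + 97 + 106 + 98 + 105 + 92 + 85 + 49 + 91 + 61) / 10 = 89.6000
LCL_s = B₃·s̄ = 0.030 × 89.6000 = 2.6880

2.69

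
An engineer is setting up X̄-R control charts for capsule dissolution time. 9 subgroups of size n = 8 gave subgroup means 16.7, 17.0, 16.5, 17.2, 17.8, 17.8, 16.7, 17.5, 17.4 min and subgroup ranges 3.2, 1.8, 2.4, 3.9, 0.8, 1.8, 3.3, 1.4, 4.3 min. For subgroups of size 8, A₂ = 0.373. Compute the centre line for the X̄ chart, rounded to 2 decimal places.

17.18

X̄̄ = (16.7 + 17.0 + 16.5 + 17.2 + 17.8 + 17.8 + 16.7 + 17.5 + 17.4) / 9 = 154.6000 / 9 = 17.1778
CL = X̄̄ = 17.1778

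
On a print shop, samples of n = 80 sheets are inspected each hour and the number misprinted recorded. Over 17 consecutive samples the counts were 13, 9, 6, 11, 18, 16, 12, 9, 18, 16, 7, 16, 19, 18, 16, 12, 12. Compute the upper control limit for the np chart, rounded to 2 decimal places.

p̄ = Σdᵢ / (k·n) = 228 / (17 × 80) = 0.16765
UCL = np̄ + 3·√(np̄(1−p̄)) = 13.4118 + 3 × √(13.4118×0.83235) = 13.4118 + 3 × 3.3412 = 23.4352

23.44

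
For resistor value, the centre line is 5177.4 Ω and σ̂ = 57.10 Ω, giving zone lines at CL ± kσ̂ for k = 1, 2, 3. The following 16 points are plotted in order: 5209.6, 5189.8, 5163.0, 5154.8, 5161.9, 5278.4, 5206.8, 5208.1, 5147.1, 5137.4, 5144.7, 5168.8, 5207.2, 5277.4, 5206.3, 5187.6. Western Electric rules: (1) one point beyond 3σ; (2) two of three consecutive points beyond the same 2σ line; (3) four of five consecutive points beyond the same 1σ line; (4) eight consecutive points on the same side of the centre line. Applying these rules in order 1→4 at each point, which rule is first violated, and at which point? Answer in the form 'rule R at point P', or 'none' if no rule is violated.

none

Zone of each point (C = within 1σ̂, B = 1σ̂–2σ̂, A = 2σ̂–3σ̂, * = beyond 3σ̂; sign = side of CL): 1:+C, 2:+C, 3:-C, 4:-C, 5:-C, 6:+B, 7:+C, 8:+C, 9:-C, 10:-C, 11:-C, 12:-C, 13:+C, 14:+B, 15:+C, 16:+C
No rule fires across all 16 points.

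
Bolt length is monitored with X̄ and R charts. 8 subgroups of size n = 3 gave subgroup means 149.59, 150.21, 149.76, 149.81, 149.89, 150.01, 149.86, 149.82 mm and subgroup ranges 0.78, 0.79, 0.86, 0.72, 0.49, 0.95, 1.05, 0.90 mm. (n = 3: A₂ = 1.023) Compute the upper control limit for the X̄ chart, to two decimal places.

150.71

X̄̄ = (149.59 + 150.21 + 149.76 + 149.81 + 149.89 + 150.01 + 149.86 + 149.82) / 8 = 1198.9500 / 8 = 149.8688
R̄ = (0.78 + 0.79 + 0.86 + 0.72 + 0.49 + 0.95 + 1.05 + 0.90) / 8 = 6.5400 / 8 = 0.8175
UCL = X̄̄ + A₂·R̄ = 149.8688 + 1.023 × 0.8175 = 150.7051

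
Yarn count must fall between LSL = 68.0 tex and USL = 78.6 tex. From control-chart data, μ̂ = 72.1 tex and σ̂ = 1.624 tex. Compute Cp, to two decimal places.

1.09

Cp = (USL − LSL) / (6σ̂) = (78.6 − 68.0) / (6 × 1.624) = 10.6000 / 9.7440 = 1.0878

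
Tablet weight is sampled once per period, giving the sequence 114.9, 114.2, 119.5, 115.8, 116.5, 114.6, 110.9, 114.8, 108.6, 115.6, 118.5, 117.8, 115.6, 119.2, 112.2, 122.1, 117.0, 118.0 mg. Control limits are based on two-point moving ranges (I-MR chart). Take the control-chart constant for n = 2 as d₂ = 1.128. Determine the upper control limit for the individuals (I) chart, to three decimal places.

126.125

X̄ = (114.9 + 114.2 + 119.5 + 115.8 + 116.5 + 114.6 + 110.9 + 114.8 + 108.6 + 115.6 + 118.5 + 117.8 + 115.6 + 119.2 + 112.2 + 122.1 + 117.0 + 118.0) / 18 = 115.8778
Moving ranges: 0.7, 5.3, 3.7, 0.7, 1.9, 3.7, 3.9, 6.2, 7.0, 2.9, 0.7, 2.2, 3.6, 7.0, 9.9, 5.1, 1.0; M̄R̄ = 65.5000 / 17 = 3.8529
UCL = X̄ + 3·M̄R̄/d₂ = 115.8778 + 3 × 3.8529 / 1.128 = 126.1250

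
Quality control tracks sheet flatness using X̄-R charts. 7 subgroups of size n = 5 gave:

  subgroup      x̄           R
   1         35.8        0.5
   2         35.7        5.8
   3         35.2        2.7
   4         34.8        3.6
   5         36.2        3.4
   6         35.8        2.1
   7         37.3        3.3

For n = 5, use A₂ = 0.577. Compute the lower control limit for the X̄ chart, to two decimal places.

X̄̄ = (35.8 + 35.7 + 35.2 + 34.8 + 36.2 + 35.8 + 37.3) / 7 = 250.8000 / 7 = 35.8286
R̄ = (0.5 + 5.8 + 2.7 + 3.6 + 3.4 + 2.1 + 3.3) / 7 = 21.4000 / 7 = 3.0571
LCL = X̄̄ − A₂·R̄ = 35.8286 − 0.577 × 3.0571 = 34.0646

34.06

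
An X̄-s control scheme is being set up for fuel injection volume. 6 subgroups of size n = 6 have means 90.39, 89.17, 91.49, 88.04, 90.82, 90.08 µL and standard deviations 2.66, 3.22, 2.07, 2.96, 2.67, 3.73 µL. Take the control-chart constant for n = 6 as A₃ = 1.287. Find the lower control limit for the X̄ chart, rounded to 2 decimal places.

X̄̄ = (90.39 + 89.17 + 91.49 + 88.04 + 90.82 + 90.08) / 6 = 89.9983
s̄ = (2.66 + 3.22 + 2.07 + 2.96 + 2.67 + 3.73) / 6 = 2.8850
LCL = X̄̄ − A₃·s̄ = 89.9983 − 1.287 × 2.8850 = 86.2853

86.29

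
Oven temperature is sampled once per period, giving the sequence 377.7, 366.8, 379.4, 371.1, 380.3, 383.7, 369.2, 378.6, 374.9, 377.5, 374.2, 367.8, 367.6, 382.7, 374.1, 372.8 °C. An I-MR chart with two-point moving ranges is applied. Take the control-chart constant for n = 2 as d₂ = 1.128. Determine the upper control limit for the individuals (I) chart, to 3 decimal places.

X̄ = (377.7 + 366.8 + 379.4 + 371.1 + 380.3 + 383.7 + 369.2 + 378.6 + 374.9 + 377.5 + 374.2 + 367.8 + 367.6 + 382.7 + 374.1 + 372.8) / 16 = 374.9000
Moving ranges: 10.9, 12.6, 8.3, 9.2, 3.4, 14.5, 9.4, 3.7, 2.6, 3.3, 6.4, 0.2, 15.1, 8.6, 1.3; M̄R̄ = 109.5000 / 15 = 7.3000
UCL = X̄ + 3·M̄R̄/d₂ = 374.9000 + 3 × 7.3000 / 1.128 = 394.3149

394.315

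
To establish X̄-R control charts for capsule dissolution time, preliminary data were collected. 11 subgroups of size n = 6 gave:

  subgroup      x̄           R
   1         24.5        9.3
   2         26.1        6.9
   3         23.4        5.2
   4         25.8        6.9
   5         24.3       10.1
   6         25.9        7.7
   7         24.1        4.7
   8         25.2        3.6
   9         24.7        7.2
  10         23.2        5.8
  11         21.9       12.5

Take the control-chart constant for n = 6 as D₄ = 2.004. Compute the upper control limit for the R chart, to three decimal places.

14.556

R̄ = (9.3 + 6.9 + 5.2 + 6.9 + 10.1 + 7.7 + 4.7 + 3.6 + 7.2 + 5.8 + 12.5) / 11 = 79.9000 / 11 = 7.2636
UCL_R = D₄·R̄ = 2.004 × 7.2636 = 14.5563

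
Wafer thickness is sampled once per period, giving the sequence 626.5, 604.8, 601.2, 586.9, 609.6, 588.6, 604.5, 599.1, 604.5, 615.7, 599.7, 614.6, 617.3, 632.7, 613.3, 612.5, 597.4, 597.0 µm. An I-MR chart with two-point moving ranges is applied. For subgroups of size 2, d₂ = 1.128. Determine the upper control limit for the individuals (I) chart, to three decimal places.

X̄ = (626.5 + 604.8 + 601.2 + 586.9 + 609.6 + 588.6 + 604.5 + 599.1 + 604.5 + 615.7 + 599.7 + 614.6 + 617.3 + 632.7 + 613.3 + 612.5 + 597.4 + 597.0) / 18 = 606.9944
Moving ranges: 21.7, 3.6, 14.3, 22.7, 21.0, 15.9, 5.4, 5.4, 11.2, 16.0, 14.9, 2.7, 15.4, 19.4, 0.8, 15.1, 0.4; M̄R̄ = 205.9000 / 17 = 12.1118
UCL = X̄ + 3·M̄R̄/d₂ = 606.9944 + 3 × 12.1118 / 1.128 = 639.2066

639.207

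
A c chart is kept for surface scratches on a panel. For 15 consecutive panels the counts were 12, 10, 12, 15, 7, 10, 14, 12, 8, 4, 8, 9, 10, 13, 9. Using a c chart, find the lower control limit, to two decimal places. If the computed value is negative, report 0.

c̄ = (12 + 10 + 12 + 15 + 7 + 10 + 14 + 12 + 8 + 4 + 8 + 9 + 10 + 13 + 9) / 15 = 153 / 15 = 10.2000
LCL = c̄ − 3√c̄ = 10.2000 − 3 × 3.1937 = 0.6188

0.62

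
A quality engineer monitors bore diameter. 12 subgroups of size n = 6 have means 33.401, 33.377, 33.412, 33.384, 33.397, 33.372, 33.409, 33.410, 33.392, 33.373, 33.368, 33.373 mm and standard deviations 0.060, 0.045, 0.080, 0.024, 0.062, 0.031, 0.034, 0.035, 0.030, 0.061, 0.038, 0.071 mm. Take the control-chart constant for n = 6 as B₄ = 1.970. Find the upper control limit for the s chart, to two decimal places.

0.09

s̄ = (0.060 + 0.045 + 0.080 + 0.024 + 0.062 + 0.031 + 0.034 + 0.035 + 0.030 + 0.061 + 0.038 + 0.071) / 12 = 0.0476
UCL_s = B₄·s̄ = 1.970 × 0.0476 = 0.0937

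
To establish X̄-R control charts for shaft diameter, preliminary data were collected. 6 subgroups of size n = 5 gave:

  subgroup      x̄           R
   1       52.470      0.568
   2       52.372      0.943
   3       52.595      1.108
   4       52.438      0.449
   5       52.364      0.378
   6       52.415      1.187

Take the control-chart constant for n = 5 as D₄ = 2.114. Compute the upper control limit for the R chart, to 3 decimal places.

1.632

R̄ = (0.568 + 0.943 + 1.108 + 0.449 + 0.378 + 1.187) / 6 = 4.6330 / 6 = 0.7722
UCL_R = D₄·R̄ = 2.114 × 0.7722 = 1.6324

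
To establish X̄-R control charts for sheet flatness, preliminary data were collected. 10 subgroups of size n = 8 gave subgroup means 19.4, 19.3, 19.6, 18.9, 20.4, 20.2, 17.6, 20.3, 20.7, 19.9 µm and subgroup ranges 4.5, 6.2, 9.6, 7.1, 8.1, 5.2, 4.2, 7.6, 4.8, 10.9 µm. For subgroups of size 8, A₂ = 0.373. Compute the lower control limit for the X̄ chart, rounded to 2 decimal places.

X̄̄ = (19.4 + 19.3 + 19.6 + 18.9 + 20.4 + 20.2 + 17.6 + 20.3 + 20.7 + 19.9) / 10 = 196.3000 / 10 = 19.6300
R̄ = (4.5 + 6.2 + 9.6 + 7.1 + 8.1 + 5.2 + 4.2 + 7.6 + 4.8 + 10.9) / 10 = 68.2000 / 10 = 6.8200
LCL = X̄̄ − A₂·R̄ = 19.6300 − 0.373 × 6.8200 = 17.0861

17.09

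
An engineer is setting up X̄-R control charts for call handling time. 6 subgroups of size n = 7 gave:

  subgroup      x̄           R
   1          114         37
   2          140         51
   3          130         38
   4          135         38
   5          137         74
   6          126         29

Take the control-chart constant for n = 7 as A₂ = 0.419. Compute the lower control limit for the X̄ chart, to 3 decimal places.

111.688

X̄̄ = (114 + 140 + 130 + 135 + 137 + 126) / 6 = 782.0000 / 6 = 130.3333
R̄ = (37 + 51 + 38 + 38 + 74 + 29) / 6 = 267.0000 / 6 = 44.5000
LCL = X̄̄ − A₂·R̄ = 130.3333 − 0.419 × 44.5000 = 111.6878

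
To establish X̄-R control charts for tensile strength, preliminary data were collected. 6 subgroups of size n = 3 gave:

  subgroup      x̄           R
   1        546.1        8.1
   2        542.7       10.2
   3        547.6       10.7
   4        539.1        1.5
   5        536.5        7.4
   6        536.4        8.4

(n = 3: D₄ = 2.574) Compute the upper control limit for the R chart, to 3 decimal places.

19.863

R̄ = (8.1 + 10.2 + 10.7 + 1.5 + 7.4 + 8.4) / 6 = 46.3000 / 6 = 7.7167
UCL_R = D₄·R̄ = 2.574 × 7.7167 = 19.8627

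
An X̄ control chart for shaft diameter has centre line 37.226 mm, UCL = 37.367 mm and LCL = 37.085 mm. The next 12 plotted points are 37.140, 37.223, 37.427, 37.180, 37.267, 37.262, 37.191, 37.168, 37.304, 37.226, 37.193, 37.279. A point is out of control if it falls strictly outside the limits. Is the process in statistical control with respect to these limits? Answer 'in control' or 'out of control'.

Compare each point to [37.085, 37.367]: sample 3 = 37.427 > UCL.

out of control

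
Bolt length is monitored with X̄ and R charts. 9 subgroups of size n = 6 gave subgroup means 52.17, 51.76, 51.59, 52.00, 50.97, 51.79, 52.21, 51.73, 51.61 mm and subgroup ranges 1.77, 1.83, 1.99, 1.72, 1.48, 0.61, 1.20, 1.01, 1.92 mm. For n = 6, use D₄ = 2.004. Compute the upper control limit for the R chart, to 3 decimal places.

3.013

R̄ = (1.77 + 1.83 + 1.99 + 1.72 + 1.48 + 0.61 + 1.20 + 1.01 + 1.92) / 9 = 13.5300 / 9 = 1.5033
UCL_R = D₄·R̄ = 2.004 × 1.5033 = 3.0127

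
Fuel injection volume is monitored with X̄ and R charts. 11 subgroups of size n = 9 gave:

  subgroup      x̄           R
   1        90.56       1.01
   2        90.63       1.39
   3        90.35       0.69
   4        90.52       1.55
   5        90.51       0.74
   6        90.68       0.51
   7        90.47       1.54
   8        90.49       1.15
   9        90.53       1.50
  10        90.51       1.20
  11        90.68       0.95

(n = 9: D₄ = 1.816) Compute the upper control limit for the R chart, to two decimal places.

2.02

R̄ = (1.01 + 1.39 + 0.69 + 1.55 + 0.74 + 0.51 + 1.54 + 1.15 + 1.50 + 1.20 + 0.95) / 11 = 12.2300 / 11 = 1.1118
UCL_R = D₄·R̄ = 1.816 × 1.1118 = 2.0191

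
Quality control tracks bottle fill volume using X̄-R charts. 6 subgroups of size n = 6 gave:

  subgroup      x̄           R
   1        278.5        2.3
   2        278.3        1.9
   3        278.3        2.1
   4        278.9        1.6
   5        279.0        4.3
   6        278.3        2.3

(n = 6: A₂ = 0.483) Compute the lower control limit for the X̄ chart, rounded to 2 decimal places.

277.38

X̄̄ = (278.5 + 278.3 + 278.3 + 278.9 + 279.0 + 278.3) / 6 = 1671.3000 / 6 = 278.5500
R̄ = (2.3 + 1.9 + 2.1 + 1.6 + 4.3 + 2.3) / 6 = 14.5000 / 6 = 2.4167
LCL = X̄̄ − A₂·R̄ = 278.5500 − 0.483 × 2.4167 = 277.3827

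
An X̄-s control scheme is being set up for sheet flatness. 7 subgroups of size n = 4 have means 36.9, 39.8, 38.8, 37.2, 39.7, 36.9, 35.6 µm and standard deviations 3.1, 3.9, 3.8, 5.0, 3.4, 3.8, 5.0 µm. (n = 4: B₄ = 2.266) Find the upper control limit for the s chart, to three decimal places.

s̄ = (3.1 + 3.9 + 3.8 + 5.0 + 3.4 + 3.8 + 5.0) / 7 = 4.0000
UCL_s = B₄·s̄ = 2.266 × 4.0000 = 9.0640

9.064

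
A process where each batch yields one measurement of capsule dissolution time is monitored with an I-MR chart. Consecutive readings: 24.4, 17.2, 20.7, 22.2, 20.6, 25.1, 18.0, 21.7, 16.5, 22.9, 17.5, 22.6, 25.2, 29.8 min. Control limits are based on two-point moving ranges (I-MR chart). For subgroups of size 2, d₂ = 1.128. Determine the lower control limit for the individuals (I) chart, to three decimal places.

9.795

X̄ = (24.4 + 17.2 + 20.7 + 22.2 + 20.6 + 25.1 + 18.0 + 21.7 + 16.5 + 22.9 + 17.5 + 22.6 + 25.2 + 29.8) / 14 = 21.7429
Moving ranges: 7.2, 3.5, 1.5, 1.6, 4.5, 7.1, 3.7, 5.2, 6.4, 5.4, 5.1, 2.6, 4.6; M̄R̄ = 58.4000 / 13 = 4.4923
LCL = X̄ − 3·M̄R̄/d₂ = 21.7429 − 3 × 4.4923 / 1.128 = 9.7952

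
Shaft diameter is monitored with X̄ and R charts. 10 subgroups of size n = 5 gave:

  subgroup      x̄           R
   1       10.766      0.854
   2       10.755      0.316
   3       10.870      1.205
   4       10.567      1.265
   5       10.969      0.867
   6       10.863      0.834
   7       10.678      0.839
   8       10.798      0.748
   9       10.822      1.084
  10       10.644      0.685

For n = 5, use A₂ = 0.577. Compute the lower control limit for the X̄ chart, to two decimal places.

10.27

X̄̄ = (10.766 + 10.755 + 10.870 + 10.567 + 10.969 + 10.863 + 10.678 + 10.798 + 10.822 + 10.644) / 10 = 107.7320 / 10 = 10.7732
R̄ = (0.854 + 0.316 + 1.205 + 1.265 + 0.867 + 0.834 + 0.839 + 0.748 + 1.084 + 0.685) / 10 = 8.6970 / 10 = 0.8697
LCL = X̄̄ − A₂·R̄ = 10.7732 − 0.577 × 0.8697 = 10.2714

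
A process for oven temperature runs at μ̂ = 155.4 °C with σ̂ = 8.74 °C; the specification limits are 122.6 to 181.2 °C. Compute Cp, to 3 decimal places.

1.117

Cp = (USL − LSL) / (6σ̂) = (181.2 − 122.6) / (6 × 8.74) = 58.6000 / 52.4400 = 1.1175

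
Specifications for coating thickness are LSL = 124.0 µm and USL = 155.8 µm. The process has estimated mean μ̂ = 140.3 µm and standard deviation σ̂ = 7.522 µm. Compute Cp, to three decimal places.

0.705

Cp = (USL − LSL) / (6σ̂) = (155.8 − 124.0) / (6 × 7.522) = 31.8000 / 45.1320 = 0.7046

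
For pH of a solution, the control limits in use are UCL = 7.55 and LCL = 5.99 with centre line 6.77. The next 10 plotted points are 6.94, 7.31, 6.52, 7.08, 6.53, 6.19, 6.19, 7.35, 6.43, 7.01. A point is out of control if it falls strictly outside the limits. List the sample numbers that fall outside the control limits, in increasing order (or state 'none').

none

All 10 points lie within [5.99, 7.55].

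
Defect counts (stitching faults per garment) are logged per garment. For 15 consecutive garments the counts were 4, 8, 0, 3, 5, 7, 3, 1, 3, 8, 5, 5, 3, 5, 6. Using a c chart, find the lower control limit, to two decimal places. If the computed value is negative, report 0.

c̄ = (4 + 8 + 0 + 3 + 5 + 7 + 3 + 1 + 3 + 8 + 5 + 5 + 3 + 5 + 6) / 15 = 66 / 15 = 4.4000
LCL = c̄ − 3√c̄ = 4.4000 − 3 × 2.0976 = -1.8929 → 0 (cannot be negative)

0.00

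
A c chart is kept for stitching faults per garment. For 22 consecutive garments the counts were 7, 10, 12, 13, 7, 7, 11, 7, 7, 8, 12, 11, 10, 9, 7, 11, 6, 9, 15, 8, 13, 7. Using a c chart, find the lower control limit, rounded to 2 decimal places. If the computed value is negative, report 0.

c̄ = (7 + 10 + 12 + 13 + 7 + 7 + 11 + 7 + 7 + 8 + 12 + 11 + 10 + 9 + 7 + 11 + 6 + 9 + 15 + 8 + 13 + 7) / 22 = 207 / 22 = 9.4091
LCL = c̄ − 3√c̄ = 9.4091 − 3 × 3.0674 = 0.2068

0.21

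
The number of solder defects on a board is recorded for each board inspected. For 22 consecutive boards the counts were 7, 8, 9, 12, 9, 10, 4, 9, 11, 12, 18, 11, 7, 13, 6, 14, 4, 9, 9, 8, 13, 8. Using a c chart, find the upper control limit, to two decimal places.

c̄ = (7 + 8 + 9 + 12 + 9 + 10 + 4 + 9 + 11 + 12 + 18 + 11 + 7 + 13 + 6 + 14 + 4 + 9 + 9 + 8 + 13 + 8) / 22 = 211 / 22 = 9.5909
UCL = c̄ + 3√c̄ = 9.5909 + 3 × √9.5909 = 9.5909 + 3 × 3.0969 = 18.8817

18.88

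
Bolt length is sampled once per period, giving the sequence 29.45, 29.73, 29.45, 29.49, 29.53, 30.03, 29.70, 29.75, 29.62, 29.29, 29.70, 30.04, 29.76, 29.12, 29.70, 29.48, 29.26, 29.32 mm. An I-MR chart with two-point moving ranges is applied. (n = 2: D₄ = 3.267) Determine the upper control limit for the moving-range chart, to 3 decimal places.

Moving ranges: 0.28, 0.28, 0.04, 0.04, 0.50, 0.33, 0.05, 0.13, 0.33, 0.41, 0.34, 0.28, 0.64, 0.58, 0.22, 0.22, 0.06; M̄R̄ = 4.7300 / 17 = 0.2782
UCL_MR = D₄·M̄R̄ = 3.267 × 0.2782 = 0.9090

0.909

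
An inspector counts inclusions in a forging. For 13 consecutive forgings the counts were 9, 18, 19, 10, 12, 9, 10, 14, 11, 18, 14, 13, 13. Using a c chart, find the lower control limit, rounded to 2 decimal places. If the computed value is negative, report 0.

2.23

c̄ = (9 + 18 + 19 + 10 + 12 + 9 + 10 + 14 + 11 + 18 + 14 + 13 + 13) / 13 = 170 / 13 = 13.0769
LCL = c̄ − 3√c̄ = 13.0769 − 3 × 3.6162 = 2.2283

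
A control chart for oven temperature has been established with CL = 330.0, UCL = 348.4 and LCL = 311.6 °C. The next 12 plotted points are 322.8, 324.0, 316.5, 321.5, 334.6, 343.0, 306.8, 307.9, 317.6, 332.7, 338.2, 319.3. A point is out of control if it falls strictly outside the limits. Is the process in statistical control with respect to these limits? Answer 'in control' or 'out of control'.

out of control

Compare each point to [311.6, 348.4]: sample 7 = 306.8 < LCL; sample 8 = 307.9 < LCL.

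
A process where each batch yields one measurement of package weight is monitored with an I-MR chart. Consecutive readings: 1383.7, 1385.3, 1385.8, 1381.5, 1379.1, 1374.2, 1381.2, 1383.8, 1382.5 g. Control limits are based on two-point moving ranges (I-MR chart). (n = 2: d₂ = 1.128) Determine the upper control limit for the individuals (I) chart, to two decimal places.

1390.08

X̄ = (1383.7 + 1385.3 + 1385.8 + 1381.5 + 1379.1 + 1374.2 + 1381.2 + 1383.8 + 1382.5) / 9 = 1381.9000
Moving ranges: 1.6, 0.5, 4.3, 2.4, 4.9, 7.0, 2.6, 1.3; M̄R̄ = 24.6000 / 8 = 3.0750
UCL = X̄ + 3·M̄R̄/d₂ = 1381.9000 + 3 × 3.0750 / 1.128 = 1390.0782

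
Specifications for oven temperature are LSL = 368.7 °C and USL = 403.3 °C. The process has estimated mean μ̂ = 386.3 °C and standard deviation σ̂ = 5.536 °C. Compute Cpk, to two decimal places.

Cpu = (USL − μ̂) / (3σ̂) = (403.3 − 386.3) / (3 × 5.536) = 1.0236; Cpl = (μ̂ − LSL) / (3σ̂) = (386.3 − 368.7) / (3 × 5.536) = 1.0597; Cpk = min(Cpu, Cpl) = 1.0236

1.02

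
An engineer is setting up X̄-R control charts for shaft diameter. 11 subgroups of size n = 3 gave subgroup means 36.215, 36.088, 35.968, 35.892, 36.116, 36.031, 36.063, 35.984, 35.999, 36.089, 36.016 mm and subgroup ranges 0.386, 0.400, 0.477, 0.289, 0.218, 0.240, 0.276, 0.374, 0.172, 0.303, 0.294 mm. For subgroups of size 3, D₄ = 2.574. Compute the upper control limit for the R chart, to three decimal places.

0.802

R̄ = (0.386 + 0.400 + 0.477 + 0.289 + 0.218 + 0.240 + 0.276 + 0.374 + 0.172 + 0.303 + 0.294) / 11 = 3.4290 / 11 = 0.3117
UCL_R = D₄·R̄ = 2.574 × 0.3117 = 0.8024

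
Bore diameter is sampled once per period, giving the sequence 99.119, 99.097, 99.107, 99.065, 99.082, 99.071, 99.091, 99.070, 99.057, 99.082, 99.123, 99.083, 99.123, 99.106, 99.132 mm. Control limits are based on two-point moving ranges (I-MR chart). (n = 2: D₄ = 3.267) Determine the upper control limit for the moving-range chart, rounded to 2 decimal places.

0.08

Moving ranges: 0.022, 0.010, 0.042, 0.017, 0.011, 0.020, 0.021, 0.013, 0.025, 0.041, 0.040, 0.040, 0.017, 0.026; M̄R̄ = 0.3450 / 14 = 0.0246
UCL_MR = D₄·M̄R̄ = 3.267 × 0.0246 = 0.0805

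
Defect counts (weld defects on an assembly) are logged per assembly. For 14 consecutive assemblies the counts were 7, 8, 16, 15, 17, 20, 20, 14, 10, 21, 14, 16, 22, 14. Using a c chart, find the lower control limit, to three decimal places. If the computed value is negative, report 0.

c̄ = (7 + 8 + 16 + 15 + 17 + 20 + 20 + 14 + 10 + 21 + 14 + 16 + 22 + 14) / 14 = 214 / 14 = 15.2857
LCL = c̄ − 3√c̄ = 15.2857 − 3 × 3.9097 = 3.5566

3.557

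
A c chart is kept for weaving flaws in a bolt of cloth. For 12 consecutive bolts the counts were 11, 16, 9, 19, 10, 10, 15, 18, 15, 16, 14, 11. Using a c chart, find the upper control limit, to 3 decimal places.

24.757

c̄ = (11 + 16 + 9 + 19 + 10 + 10 + 15 + 18 + 15 + 16 + 14 + 11) / 12 = 164 / 12 = 13.6667
UCL = c̄ + 3√c̄ = 13.6667 + 3 × √13.6667 = 13.6667 + 3 × 3.6968 = 24.7572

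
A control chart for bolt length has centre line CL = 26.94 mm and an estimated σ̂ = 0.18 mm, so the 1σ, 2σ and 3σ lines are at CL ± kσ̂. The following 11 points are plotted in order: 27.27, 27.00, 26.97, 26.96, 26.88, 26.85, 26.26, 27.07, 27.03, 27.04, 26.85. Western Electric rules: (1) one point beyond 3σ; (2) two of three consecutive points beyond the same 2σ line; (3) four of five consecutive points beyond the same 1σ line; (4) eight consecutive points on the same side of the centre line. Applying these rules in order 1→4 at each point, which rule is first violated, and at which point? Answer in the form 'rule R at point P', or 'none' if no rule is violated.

rule 1 at point 7

Zone of each point (C = within 1σ̂, B = 1σ̂–2σ̂, A = 2σ̂–3σ̂, * = beyond 3σ̂; sign = side of CL): 1:+B, 2:+C, 3:+C, 4:+C, 5:-C, 6:-C, 7:-*, 8:+C, 9:+C, 10:+C, 11:-C
Rule 1 (one point beyond the 3σ limits) is satisfied at point 7.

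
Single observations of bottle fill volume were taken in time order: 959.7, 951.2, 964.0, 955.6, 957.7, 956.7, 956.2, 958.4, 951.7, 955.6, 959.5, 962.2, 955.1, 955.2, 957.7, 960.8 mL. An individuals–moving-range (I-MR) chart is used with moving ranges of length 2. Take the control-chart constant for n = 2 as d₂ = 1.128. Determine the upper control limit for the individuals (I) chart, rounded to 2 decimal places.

968.94

X̄ = (959.7 + 951.2 + 964.0 + 955.6 + 957.7 + 956.7 + 956.2 + 958.4 + 951.7 + 955.6 + 959.5 + 962.2 + 955.1 + 955.2 + 957.7 + 960.8) / 16 = 957.3313
Moving ranges: 8.5, 12.8, 8.4, 2.1, 1.0, 0.5, 2.2, 6.7, 3.9, 3.9, 2.7, 7.1, 0.1, 2.5, 3.1; M̄R̄ = 65.5000 / 15 = 4.3667
UCL = X̄ + 3·M̄R̄/d₂ = 957.3313 + 3 × 4.3667 / 1.128 = 968.9447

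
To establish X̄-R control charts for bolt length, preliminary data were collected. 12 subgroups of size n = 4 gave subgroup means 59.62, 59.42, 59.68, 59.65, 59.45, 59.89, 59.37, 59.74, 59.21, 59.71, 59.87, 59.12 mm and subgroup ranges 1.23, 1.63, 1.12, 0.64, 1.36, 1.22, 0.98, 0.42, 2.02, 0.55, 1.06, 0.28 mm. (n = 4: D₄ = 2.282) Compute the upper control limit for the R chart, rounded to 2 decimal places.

R̄ = (1.23 + 1.63 + 1.12 + 0.64 + 1.36 + 1.22 + 0.98 + 0.42 + 2.02 + 0.55 + 1.06 + 0.28) / 12 = 12.5100 / 12 = 1.0425
UCL_R = D₄·R̄ = 2.282 × 1.0425 = 2.3790

2.38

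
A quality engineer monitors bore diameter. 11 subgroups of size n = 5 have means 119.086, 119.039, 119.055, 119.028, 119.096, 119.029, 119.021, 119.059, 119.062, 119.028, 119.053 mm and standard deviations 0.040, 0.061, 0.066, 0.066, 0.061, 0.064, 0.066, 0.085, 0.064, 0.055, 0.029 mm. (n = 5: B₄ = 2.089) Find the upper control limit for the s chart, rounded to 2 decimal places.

0.12

s̄ = (0.040 + 0.061 + 0.066 + 0.066 + 0.061 + 0.064 + 0.066 + 0.085 + 0.064 + 0.055 + 0.029) / 11 = 0.0597
UCL_s = B₄·s̄ = 2.089 × 0.0597 = 0.1248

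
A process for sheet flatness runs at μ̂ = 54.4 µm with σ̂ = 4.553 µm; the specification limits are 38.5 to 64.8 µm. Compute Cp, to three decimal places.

0.963

Cp = (USL − LSL) / (6σ̂) = (64.8 − 38.5) / (6 × 4.553) = 26.3000 / 27.3180 = 0.9627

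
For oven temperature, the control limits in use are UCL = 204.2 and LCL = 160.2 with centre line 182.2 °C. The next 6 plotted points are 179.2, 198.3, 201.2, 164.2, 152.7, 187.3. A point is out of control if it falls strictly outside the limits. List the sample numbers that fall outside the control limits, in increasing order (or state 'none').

5

Compare each point to [160.2, 204.2]: sample 5 = 152.7 < LCL.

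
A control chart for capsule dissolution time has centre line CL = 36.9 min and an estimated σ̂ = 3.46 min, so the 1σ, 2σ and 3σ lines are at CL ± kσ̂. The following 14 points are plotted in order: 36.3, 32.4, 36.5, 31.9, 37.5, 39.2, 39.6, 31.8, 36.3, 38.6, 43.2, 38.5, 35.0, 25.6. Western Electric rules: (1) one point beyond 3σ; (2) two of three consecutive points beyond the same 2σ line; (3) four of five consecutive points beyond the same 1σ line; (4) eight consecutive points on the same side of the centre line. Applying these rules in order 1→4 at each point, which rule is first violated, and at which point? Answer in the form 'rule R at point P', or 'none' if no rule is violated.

rule 1 at point 14

Zone of each point (C = within 1σ̂, B = 1σ̂–2σ̂, A = 2σ̂–3σ̂, * = beyond 3σ̂; sign = side of CL): 1:-C, 2:-B, 3:-C, 4:-B, 5:+C, 6:+C, 7:+C, 8:-B, 9:-C, 10:+C, 11:+B, 12:+C, 13:-C, 14:-*
Rule 1 (one point beyond the 3σ limits) is satisfied at point 14.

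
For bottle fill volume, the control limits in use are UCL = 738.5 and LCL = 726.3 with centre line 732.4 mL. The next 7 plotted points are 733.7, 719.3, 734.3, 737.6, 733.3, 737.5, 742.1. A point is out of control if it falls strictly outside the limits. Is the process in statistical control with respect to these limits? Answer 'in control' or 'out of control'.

Compare each point to [726.3, 738.5]: sample 2 = 719.3 < LCL; sample 7 = 742.1 > UCL.

out of control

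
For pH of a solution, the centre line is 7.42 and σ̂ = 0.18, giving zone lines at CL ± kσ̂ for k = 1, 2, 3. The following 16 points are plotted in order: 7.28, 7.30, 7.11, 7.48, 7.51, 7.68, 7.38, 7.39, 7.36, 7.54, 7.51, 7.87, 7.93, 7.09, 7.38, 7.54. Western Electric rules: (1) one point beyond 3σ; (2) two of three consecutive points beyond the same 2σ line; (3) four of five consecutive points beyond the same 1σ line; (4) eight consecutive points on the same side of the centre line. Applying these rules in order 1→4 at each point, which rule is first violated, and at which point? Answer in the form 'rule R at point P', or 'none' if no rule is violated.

rule 2 at point 13

Zone of each point (C = within 1σ̂, B = 1σ̂–2σ̂, A = 2σ̂–3σ̂, * = beyond 3σ̂; sign = side of CL): 1:-C, 2:-C, 3:-B, 4:+C, 5:+C, 6:+B, 7:-C, 8:-C, 9:-C, 10:+C, 11:+C, 12:+A, 13:+A, 14:-B, 15:-C, 16:+C
Rule 2 (two of three consecutive points beyond the same 2σ limit) is satisfied at point 13.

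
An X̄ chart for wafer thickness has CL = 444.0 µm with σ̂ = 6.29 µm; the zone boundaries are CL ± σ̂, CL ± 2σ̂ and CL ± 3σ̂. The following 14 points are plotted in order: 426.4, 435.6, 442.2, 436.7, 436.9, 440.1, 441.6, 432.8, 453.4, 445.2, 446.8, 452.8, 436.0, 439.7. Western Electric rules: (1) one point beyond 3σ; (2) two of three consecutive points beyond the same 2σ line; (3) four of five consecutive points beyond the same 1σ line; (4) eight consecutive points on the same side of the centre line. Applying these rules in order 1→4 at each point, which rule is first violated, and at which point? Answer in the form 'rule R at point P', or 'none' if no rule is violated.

Zone of each point (C = within 1σ̂, B = 1σ̂–2σ̂, A = 2σ̂–3σ̂, * = beyond 3σ̂; sign = side of CL): 1:-A, 2:-B, 3:-C, 4:-B, 5:-B, 6:-C, 7:-C, 8:-B, 9:+B, 10:+C, 11:+C, 12:+B, 13:-B, 14:-C
Rule 3 (four of five consecutive points beyond the same 1σ limit) is satisfied at point 5.

rule 3 at point 5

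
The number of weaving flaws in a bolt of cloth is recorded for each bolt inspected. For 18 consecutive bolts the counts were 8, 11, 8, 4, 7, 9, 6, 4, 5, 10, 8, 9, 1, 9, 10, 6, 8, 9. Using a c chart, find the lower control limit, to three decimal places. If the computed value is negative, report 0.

c̄ = (8 + 11 + 8 + 4 + 7 + 9 + 6 + 4 + 5 + 10 + 8 + 9 + 1 + 9 + 10 + 6 + 8 + 9) / 18 = 132 / 18 = 7.3333
LCL = c̄ − 3√c̄ = 7.3333 − 3 × 2.7080 = -0.7907 → 0 (cannot be negative)

0.000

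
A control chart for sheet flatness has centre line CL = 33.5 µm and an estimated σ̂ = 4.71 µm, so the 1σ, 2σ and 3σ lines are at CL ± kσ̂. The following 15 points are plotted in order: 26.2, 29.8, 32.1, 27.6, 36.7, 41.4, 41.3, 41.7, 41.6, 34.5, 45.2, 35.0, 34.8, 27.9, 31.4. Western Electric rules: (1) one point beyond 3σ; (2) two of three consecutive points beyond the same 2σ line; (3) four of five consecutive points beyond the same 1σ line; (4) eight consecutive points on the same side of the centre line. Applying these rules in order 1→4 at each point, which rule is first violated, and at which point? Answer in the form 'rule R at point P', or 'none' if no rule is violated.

Zone of each point (C = within 1σ̂, B = 1σ̂–2σ̂, A = 2σ̂–3σ̂, * = beyond 3σ̂; sign = side of CL): 1:-B, 2:-C, 3:-C, 4:-B, 5:+C, 6:+B, 7:+B, 8:+B, 9:+B, 10:+C, 11:+A, 12:+C, 13:+C, 14:-B, 15:-C
Rule 3 (four of five consecutive points beyond the same 1σ limit) is satisfied at point 9.

rule 3 at point 9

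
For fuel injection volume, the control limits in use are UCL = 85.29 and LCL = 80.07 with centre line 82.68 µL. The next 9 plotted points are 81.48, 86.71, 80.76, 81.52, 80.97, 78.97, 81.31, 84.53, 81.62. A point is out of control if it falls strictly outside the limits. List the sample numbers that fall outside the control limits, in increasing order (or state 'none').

2, 6

Compare each point to [80.07, 85.29]: sample 2 = 86.71 > UCL; sample 6 = 78.97 < LCL.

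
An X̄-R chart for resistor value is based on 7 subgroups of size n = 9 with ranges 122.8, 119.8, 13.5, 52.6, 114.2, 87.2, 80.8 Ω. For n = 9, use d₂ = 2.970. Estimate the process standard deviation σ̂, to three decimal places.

R̄ = (122.8 + 119.8 + 13.5 + 52.6 + 114.2 + 87.2 + 80.8) / 7 = 84.4143
σ̂ = R̄ / d₂ = 84.4143 / 2.970 = 28.4223

28.422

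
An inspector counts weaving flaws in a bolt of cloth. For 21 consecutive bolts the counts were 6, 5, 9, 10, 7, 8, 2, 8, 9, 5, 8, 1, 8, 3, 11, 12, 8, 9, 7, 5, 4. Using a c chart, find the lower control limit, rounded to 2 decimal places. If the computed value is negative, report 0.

0.00

c̄ = (6 + 5 + 9 + 10 + 7 + 8 + 2 + 8 + 9 + 5 + 8 + 1 + 8 + 3 + 11 + 12 + 8 + 9 + 7 + 5 + 4) / 21 = 145 / 21 = 6.9048
LCL = c̄ − 3√c̄ = 6.9048 − 3 × 2.6277 = -0.9783 → 0 (cannot be negative)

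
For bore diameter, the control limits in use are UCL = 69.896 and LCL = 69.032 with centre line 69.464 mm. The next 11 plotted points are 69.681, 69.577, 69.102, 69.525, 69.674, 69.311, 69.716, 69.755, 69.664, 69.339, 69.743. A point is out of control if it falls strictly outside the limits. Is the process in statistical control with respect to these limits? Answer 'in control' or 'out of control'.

All 11 points lie within [69.032, 69.896].

in control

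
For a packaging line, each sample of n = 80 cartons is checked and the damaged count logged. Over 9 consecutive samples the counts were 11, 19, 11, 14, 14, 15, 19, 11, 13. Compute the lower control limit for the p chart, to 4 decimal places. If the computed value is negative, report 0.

p̄ = Σdᵢ / (k·n) = 127 / (9 × 80) = 0.17639
LCL = p̄ − 3·√(p̄(1−p̄)/n) = 0.17639 − 3 × 0.04261 = 0.04855

0.0485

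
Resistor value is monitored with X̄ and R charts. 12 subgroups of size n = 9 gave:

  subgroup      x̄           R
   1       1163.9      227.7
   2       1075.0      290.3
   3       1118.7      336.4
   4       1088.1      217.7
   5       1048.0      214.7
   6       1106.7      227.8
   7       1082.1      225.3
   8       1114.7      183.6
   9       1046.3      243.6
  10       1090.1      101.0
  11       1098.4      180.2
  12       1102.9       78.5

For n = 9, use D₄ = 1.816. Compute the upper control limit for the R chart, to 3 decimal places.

R̄ = (227.7 + 290.3 + 336.4 + 217.7 + 214.7 + 227.8 + 225.3 + 183.6 + 243.6 + 101.0 + 180.2 + 78.5) / 12 = 2526.8000 / 12 = 210.5667
UCL_R = D₄·R̄ = 1.816 × 210.5667 = 382.3891

382.389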